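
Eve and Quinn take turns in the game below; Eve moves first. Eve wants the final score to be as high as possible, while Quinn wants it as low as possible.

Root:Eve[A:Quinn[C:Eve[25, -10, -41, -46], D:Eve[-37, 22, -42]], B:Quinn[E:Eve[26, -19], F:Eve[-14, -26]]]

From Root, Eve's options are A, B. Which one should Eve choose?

A

C (Eve): max(25, -10, -41, -46) = 25
D (Eve): max(-37, 22, -42) = 22
A (Quinn): min(25, 22) = 22
E (Eve): max(26, -19) = 26
F (Eve): max(-14, -26) = -14
B (Quinn): min(26, -14) = -14
Root (Eve): max(22, -14) = 22
Eve at Root wants the highest of {A=22, B=-14}, so chooses A.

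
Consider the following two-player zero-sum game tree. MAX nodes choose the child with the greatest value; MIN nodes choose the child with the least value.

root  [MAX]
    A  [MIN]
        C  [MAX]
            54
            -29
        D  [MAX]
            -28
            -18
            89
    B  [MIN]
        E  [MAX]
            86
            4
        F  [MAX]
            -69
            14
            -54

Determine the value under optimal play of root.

C (MAX): max(54, -29) = 54
D (MAX): max(-28, -18, 89) = 89
A (MIN): min(54, 89) = 54
E (MAX): max(86, 4) = 86
F (MAX): max(-69, 14, -54) = 14
B (MIN): min(86, 14) = 14
root (MAX): max(54, 14) = 54

54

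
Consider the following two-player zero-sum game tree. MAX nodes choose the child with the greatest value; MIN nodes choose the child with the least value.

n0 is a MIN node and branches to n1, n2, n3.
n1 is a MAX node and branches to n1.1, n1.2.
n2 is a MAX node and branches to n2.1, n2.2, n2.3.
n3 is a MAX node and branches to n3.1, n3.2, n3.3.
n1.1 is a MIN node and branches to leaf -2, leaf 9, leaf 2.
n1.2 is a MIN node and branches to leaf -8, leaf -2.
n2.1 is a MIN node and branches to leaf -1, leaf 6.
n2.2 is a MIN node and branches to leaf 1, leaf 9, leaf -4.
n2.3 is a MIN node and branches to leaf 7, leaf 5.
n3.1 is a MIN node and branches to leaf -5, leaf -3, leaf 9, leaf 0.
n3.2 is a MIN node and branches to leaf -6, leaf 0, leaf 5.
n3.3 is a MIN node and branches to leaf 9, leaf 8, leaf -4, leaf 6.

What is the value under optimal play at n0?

-4

n1.1 (MIN): min(-2, 9, 2) = -2
n1.2 (MIN): min(-8, -2) = -8
n1 (MAX): max(-2, -8) = -2
n2.1 (MIN): min(-1, 6) = -1
n2.2 (MIN): min(1, 9, -4) = -4
n2.3 (MIN): min(7, 5) = 5
n2 (MAX): max(-1, -4, 5) = 5
n3.1 (MIN): min(-5, -3, 9, 0) = -5
n3.2 (MIN): min(-6, 0, 5) = -6
n3.3 (MIN): min(9, 8, -4, 6) = -4
n3 (MAX): max(-5, -6, -4) = -4
n0 (MIN): min(-2, 5, -4) = -4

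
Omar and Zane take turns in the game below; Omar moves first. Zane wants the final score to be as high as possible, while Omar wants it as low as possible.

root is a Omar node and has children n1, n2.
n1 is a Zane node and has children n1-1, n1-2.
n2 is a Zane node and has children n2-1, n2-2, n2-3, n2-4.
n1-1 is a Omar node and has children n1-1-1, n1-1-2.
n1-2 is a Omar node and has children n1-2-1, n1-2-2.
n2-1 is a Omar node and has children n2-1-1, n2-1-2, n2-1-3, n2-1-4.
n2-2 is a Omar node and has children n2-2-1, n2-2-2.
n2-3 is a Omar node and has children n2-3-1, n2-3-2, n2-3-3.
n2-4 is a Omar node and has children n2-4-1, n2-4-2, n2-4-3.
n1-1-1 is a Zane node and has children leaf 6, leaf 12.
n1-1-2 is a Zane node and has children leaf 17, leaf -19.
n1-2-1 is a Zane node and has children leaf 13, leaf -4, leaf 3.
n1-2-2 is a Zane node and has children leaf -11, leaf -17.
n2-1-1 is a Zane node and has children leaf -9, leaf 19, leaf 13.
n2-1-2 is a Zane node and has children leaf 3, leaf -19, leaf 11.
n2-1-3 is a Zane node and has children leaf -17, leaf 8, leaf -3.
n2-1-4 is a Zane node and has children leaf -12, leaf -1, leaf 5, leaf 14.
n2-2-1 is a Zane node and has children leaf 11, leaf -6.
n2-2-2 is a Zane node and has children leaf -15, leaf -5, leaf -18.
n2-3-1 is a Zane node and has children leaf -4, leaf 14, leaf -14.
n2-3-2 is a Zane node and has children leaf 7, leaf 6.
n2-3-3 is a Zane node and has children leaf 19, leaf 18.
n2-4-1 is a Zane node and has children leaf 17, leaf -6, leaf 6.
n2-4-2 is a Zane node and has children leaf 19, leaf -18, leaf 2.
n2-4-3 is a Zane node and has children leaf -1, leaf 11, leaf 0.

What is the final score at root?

11

n1-1-1 (Zane): max(6, 12) = 12
n1-1-2 (Zane): max(17, -19) = 17
n1-1 (Omar): min(12, 17) = 12
n1-2-1 (Zane): max(13, -4, 3) = 13
n1-2-2 (Zane): max(-11, -17) = -11
n1-2 (Omar): min(13, -11) = -11
n1 (Zane): max(12, -11) = 12
n2-1-1 (Zane): max(-9, 19, 13) = 19
n2-1-2 (Zane): max(3, -19, 11) = 11
n2-1-3 (Zane): max(-17, 8, -3) = 8
n2-1-4 (Zane): max(-12, -1, 5, 14) = 14
n2-1 (Omar): min(19, 11, 8, 14) = 8
n2-2-1 (Zane): max(11, -6) = 11
n2-2-2 (Zane): max(-15, -5, -18) = -5
n2-2 (Omar): min(11, -5) = -5
n2-3-1 (Zane): max(-4, 14, -14) = 14
n2-3-2 (Zane): max(7, 6) = 7
n2-3-3 (Zane): max(19, 18) = 19
n2-3 (Omar): min(14, 7, 19) = 7
n2-4-1 (Zane): max(17, -6, 6) = 17
n2-4-2 (Zane): max(19, -18, 2) = 19
n2-4-3 (Zane): max(-1, 11, 0) = 11
n2-4 (Omar): min(17, 19, 11) = 11
n2 (Zane): max(8, -5, 7, 11) = 11
root (Omar): min(12, 11) = 11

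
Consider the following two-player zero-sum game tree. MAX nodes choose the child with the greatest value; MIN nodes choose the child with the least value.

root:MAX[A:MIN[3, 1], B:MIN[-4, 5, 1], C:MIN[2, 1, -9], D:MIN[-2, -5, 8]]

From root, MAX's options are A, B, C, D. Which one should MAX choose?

A

A (MIN): min(3, 1) = 1
B (MIN): min(-4, 5, 1) = -4
C (MIN): min(2, 1, -9) = -9
D (MIN): min(-2, -5, 8) = -5
root (MAX): max(1, -4, -9, -5) = 1
MAX at root wants the highest of {A=1, B=-4, C=-9, D=-5}, so chooses A.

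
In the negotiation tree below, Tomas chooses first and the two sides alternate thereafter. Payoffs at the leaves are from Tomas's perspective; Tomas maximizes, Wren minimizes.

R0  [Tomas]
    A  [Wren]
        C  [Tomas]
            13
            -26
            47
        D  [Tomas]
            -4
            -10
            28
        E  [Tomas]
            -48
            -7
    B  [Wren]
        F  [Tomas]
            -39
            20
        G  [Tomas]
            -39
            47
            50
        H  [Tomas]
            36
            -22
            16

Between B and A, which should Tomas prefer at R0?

B

F (Tomas): max(-39, 20) = 20
G (Tomas): max(-39, 47, 50) = 50
H (Tomas): max(36, -22, 16) = 36
B (Wren): min(20, 50, 36) = 20
C (Tomas): max(13, -26, 47) = 47
D (Tomas): max(-4, -10, 28) = 28
E (Tomas): max(-48, -7) = -7
A (Wren): min(47, 28, -7) = -7
Tomas prefers the higher value; B=20, A=-7. B is better since 20 > -7.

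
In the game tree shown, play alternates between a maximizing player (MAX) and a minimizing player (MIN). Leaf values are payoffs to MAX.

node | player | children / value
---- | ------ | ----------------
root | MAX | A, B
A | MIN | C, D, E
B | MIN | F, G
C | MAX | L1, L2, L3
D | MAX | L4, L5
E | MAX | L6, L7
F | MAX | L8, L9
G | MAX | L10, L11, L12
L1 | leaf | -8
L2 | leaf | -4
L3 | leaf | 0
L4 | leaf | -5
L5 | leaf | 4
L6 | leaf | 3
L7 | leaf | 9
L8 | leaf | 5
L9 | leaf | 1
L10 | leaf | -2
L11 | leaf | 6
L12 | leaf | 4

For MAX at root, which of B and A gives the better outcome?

F (MAX): max(5, 1) = 5
G (MAX): max(-2, 6, 4) = 6
B (MIN): min(5, 6) = 5
C (MAX): max(-8, -4, 0) = 0
D (MAX): max(-5, 4) = 4
E (MAX): max(3, 9) = 9
A (MIN): min(0, 4, 9) = 0
MAX prefers the higher value; B=5, A=0. B is better since 5 > 0.

B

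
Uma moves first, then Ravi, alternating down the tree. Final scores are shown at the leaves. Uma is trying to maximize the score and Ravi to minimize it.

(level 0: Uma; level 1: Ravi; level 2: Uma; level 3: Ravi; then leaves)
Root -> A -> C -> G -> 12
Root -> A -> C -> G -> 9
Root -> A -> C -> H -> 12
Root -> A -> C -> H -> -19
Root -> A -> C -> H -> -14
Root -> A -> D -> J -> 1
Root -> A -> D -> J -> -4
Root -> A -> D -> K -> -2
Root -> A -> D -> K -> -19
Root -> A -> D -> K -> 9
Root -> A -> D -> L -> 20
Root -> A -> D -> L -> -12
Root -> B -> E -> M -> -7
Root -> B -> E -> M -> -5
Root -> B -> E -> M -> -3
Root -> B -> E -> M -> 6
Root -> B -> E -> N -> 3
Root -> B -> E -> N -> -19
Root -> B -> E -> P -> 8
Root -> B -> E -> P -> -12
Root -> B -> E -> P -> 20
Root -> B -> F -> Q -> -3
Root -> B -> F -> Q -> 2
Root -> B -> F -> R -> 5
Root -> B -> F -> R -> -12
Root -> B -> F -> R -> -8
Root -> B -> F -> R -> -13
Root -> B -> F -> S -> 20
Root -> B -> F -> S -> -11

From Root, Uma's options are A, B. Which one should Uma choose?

A

G (Ravi): min(12, 9) = 9
H (Ravi): min(12, -19, -14) = -19
C (Uma): max(9, -19) = 9
J (Ravi): min(1, -4) = -4
K (Ravi): min(-2, -19, 9) = -19
L (Ravi): min(20, -12) = -12
D (Uma): max(-4, -19, -12) = -4
A (Ravi): min(9, -4) = -4
M (Ravi): min(-7, -5, -3, 6) = -7
N (Ravi): min(3, -19) = -19
P (Ravi): min(8, -12, 20) = -12
E (Uma): max(-7, -19, -12) = -7
Q (Ravi): min(-3, 2) = -3
R (Ravi): min(5, -12, -8, -13) = -13
S (Ravi): min(20, -11) = -11
F (Uma): max(-3, -13, -11) = -3
B (Ravi): min(-7, -3) = -7
Root (Uma): max(-4, -7) = -4
Uma at Root wants the highest of {A=-4, B=-7}, so chooses A.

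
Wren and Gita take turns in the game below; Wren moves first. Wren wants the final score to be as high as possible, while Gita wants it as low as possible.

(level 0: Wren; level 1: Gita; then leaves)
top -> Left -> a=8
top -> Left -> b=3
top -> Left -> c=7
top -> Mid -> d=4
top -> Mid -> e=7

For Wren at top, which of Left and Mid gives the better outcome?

Mid

Left (Gita): min(8, 3, 7) = 3
Mid (Gita): min(4, 7) = 4
Wren prefers the higher value; Left=3, Mid=4. Mid is better since 4 > 3.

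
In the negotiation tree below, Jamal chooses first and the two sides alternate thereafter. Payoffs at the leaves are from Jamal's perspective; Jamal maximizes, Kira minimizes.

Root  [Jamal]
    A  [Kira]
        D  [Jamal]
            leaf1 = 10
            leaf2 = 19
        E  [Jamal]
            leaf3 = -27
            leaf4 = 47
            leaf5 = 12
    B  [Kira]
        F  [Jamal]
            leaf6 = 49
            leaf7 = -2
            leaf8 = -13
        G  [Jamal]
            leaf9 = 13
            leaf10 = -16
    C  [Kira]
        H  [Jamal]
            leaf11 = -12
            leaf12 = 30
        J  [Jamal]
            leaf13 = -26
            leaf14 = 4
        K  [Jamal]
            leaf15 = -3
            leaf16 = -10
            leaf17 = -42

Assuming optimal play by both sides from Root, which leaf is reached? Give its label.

leaf2

D (Jamal): max(10, 19) = 19
E (Jamal): max(-27, 47, 12) = 47
A (Kira): min(19, 47) = 19
F (Jamal): max(49, -2, -13) = 49
G (Jamal): max(13, -16) = 13
B (Kira): min(49, 13) = 13
H (Jamal): max(-12, 30) = 30
J (Jamal): max(-26, 4) = 4
K (Jamal): max(-3, -10, -42) = -3
C (Kira): min(30, 4, -3) = -3
Root (Jamal): max(19, 13, -3) = 19
At Root, Jamal picks A (highest: 19).
At A, Kira picks D (lowest: 19).
At D, Jamal picks leaf2 (highest: 19).
Terminal value 19.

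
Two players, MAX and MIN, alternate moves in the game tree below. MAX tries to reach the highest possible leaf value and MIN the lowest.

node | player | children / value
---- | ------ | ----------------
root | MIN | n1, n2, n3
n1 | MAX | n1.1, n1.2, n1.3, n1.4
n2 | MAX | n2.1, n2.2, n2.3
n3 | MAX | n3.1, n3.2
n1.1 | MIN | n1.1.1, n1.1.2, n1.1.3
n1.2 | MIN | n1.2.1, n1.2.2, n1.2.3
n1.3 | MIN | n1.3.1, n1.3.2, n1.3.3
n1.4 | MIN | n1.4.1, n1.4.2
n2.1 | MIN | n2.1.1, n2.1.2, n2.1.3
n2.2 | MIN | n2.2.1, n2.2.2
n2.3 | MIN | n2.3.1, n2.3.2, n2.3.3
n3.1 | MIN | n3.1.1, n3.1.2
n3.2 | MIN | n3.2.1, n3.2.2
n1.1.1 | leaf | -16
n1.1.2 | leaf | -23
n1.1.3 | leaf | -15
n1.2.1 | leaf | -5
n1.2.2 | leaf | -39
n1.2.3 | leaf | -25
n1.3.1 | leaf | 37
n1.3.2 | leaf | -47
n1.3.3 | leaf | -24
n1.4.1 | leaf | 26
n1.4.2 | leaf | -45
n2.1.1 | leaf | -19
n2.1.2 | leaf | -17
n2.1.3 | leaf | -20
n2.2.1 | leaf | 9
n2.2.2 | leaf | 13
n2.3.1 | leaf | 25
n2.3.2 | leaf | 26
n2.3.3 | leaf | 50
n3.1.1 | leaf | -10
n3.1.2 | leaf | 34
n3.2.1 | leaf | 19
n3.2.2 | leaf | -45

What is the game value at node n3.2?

-45

n3.2 (MIN): min(19, -45) = -45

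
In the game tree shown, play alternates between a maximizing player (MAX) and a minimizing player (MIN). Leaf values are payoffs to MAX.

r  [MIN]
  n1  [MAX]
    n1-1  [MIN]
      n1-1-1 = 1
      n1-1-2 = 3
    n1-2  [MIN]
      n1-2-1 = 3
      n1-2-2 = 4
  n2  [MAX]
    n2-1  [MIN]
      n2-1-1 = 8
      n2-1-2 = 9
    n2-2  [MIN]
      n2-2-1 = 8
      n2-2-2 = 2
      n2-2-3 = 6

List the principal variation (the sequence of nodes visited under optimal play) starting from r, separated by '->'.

n1-1 (MIN): min(1, 3) = 1
n1-2 (MIN): min(3, 4) = 3
n1 (MAX): max(1, 3) = 3
n2-1 (MIN): min(8, 9) = 8
n2-2 (MIN): min(8, 2, 6) = 2
n2 (MAX): max(8, 2) = 8
r (MIN): min(3, 8) = 3
At r, MIN picks n1 (lowest: 3).
At n1, MAX picks n1-2 (highest: 3).
At n1-2, MIN picks n1-2-1 (lowest: 3).
Terminal value 3.

r -> n1 -> n1-2 -> n1-2-1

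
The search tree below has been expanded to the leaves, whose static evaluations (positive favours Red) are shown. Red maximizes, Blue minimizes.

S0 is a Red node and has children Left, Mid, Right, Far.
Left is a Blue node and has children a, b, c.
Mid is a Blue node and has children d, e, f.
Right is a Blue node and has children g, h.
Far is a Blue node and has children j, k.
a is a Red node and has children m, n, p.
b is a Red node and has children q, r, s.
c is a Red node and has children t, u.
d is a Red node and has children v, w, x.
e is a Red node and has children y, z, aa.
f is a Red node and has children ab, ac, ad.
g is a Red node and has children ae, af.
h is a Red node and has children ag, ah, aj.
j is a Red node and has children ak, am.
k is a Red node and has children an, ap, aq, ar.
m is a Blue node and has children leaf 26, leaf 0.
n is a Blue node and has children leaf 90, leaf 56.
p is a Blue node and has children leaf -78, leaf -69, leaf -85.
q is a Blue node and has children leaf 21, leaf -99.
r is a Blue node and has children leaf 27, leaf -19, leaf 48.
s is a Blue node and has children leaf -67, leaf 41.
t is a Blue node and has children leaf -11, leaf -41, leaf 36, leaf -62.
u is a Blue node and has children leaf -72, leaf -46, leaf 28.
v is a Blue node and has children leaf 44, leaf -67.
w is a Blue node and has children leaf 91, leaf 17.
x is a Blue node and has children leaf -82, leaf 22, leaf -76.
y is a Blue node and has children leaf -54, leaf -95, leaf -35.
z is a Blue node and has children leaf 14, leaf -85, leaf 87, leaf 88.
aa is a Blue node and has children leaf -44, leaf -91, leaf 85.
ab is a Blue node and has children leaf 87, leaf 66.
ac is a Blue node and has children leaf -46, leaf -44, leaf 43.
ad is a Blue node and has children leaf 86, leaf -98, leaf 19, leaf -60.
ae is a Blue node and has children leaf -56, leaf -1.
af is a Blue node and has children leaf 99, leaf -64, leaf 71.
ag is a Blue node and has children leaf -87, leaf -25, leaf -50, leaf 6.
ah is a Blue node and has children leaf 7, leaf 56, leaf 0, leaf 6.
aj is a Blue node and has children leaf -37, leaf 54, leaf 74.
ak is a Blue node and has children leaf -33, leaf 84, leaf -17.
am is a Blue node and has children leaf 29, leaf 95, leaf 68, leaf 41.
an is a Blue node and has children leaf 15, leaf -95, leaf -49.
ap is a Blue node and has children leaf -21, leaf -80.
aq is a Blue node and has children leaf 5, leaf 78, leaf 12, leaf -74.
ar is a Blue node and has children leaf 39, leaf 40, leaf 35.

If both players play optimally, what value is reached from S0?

m (Blue): min(26, 0) = 0
n (Blue): min(90, 56) = 56
p (Blue): min(-78, -69, -85) = -85
a (Red): max(0, 56, -85) = 56
q (Blue): min(21, -99) = -99
r (Blue): min(27, -19, 48) = -19
s (Blue): min(-67, 41) = -67
b (Red): max(-99, -19, -67) = -19
t (Blue): min(-11, -41, 36, -62) = -62
u (Blue): min(-72, -46, 28) = -72
c (Red): max(-62, -72) = -62
Left (Blue): min(56, -19, -62) = -62
v (Blue): min(44, -67) = -67
w (Blue): min(91, 17) = 17
x (Blue): min(-82, 22, -76) = -82
d (Red): max(-67, 17, -82) = 17
y (Blue): min(-54, -95, -35) = -95
z (Blue): min(14, -85, 87, 88) = -85
aa (Blue): min(-44, -91, 85) = -91
e (Red): max(-95, -85, -91) = -85
ab (Blue): min(87, 66) = 66
ac (Blue): min(-46, -44, 43) = -46
ad (Blue): min(86, -98, 19, -60) = -98
f (Red): max(66, -46, -98) = 66
Mid (Blue): min(17, -85, 66) = -85
ae (Blue): min(-56, -1) = -56
af (Blue): min(99, -64, 71) = -64
g (Red): max(-56, -64) = -56
ag (Blue): min(-87, -25, -50, 6) = -87
ah (Blue): min(7, 56, 0, 6) = 0
aj (Blue): min(-37, 54, 74) = -37
h (Red): max(-87, 0, -37) = 0
Right (Blue): min(-56, 0) = -56
ak (Blue): min(-33, 84, -17) = -33
am (Blue): min(29, 95, 68, 41) = 29
j (Red): max(-33, 29) = 29
an (Blue): min(15, -95, -49) = -95
ap (Blue): min(-21, -80) = -80
aq (Blue): min(5, 78, 12, -74) = -74
ar (Blue): min(39, 40, 35) = 35
k (Red): max(-95, -80, -74, 35) = 35
Far (Blue): min(29, 35) = 29
S0 (Red): max(-62, -85, -56, 29) = 29

29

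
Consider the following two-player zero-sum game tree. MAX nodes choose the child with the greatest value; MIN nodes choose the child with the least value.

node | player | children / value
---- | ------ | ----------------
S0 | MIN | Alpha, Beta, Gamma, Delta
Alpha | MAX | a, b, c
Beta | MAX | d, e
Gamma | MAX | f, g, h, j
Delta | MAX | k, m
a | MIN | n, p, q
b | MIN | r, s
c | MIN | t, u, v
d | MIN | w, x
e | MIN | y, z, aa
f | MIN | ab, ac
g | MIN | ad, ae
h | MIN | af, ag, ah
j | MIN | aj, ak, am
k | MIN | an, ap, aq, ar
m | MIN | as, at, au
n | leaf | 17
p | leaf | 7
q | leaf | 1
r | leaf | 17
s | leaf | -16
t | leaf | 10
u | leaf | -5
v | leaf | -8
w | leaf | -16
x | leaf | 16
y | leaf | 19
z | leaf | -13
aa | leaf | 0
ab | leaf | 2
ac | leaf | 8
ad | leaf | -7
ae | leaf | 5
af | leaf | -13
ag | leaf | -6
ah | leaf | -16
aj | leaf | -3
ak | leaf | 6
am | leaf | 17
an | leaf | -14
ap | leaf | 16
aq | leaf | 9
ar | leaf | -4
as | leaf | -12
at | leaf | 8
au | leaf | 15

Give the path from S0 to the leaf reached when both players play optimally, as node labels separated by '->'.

S0 -> Beta -> e -> z

a (MIN): min(17, 7, 1) = 1
b (MIN): min(17, -16) = -16
c (MIN): min(10, -5, -8) = -8
Alpha (MAX): max(1, -16, -8) = 1
d (MIN): min(-16, 16) = -16
e (MIN): min(19, -13, 0) = -13
Beta (MAX): max(-16, -13) = -13
f (MIN): min(2, 8) = 2
g (MIN): min(-7, 5) = -7
h (MIN): min(-13, -6, -16) = -16
j (MIN): min(-3, 6, 17) = -3
Gamma (MAX): max(2, -7, -16, -3) = 2
k (MIN): min(-14, 16, 9, -4) = -14
m (MIN): min(-12, 8, 15) = -12
Delta (MAX): max(-14, -12) = -12
S0 (MIN): min(1, -13, 2, -12) = -13
At S0, MIN picks Beta (lowest: -13).
At Beta, MAX picks e (highest: -13).
At e, MIN picks z (lowest: -13).
Terminal value -13.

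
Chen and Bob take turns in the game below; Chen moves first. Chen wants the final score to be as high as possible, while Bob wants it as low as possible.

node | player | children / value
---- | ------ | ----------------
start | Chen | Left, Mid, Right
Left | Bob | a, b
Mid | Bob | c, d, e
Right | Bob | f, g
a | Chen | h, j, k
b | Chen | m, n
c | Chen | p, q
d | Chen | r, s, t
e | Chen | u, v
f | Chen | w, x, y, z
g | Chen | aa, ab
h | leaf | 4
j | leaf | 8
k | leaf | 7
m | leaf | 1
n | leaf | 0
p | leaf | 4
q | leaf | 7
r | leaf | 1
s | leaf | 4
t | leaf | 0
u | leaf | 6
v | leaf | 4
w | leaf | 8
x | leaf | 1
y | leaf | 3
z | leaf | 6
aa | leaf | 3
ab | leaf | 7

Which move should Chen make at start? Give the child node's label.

Right

a (Chen): max(4, 8, 7) = 8
b (Chen): max(1, 0) = 1
Left (Bob): min(8, 1) = 1
c (Chen): max(4, 7) = 7
d (Chen): max(1, 4, 0) = 4
e (Chen): max(6, 4) = 6
Mid (Bob): min(7, 4, 6) = 4
f (Chen): max(8, 1, 3, 6) = 8
g (Chen): max(3, 7) = 7
Right (Bob): min(8, 7) = 7
start (Chen): max(1, 4, 7) = 7
Chen at start wants the highest of {Left=1, Mid=4, Right=7}, so chooses Right.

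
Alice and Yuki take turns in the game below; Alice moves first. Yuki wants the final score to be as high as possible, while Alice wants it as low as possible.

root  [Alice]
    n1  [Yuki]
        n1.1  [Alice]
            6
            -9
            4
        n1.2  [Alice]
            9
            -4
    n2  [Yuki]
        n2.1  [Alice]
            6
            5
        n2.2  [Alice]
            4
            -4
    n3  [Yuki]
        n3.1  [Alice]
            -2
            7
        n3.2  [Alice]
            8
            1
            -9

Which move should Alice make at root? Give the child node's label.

n1.1 (Alice): min(6, -9, 4) = -9
n1.2 (Alice): min(9, -4) = -4
n1 (Yuki): max(-9, -4) = -4
n2.1 (Alice): min(6, 5) = 5
n2.2 (Alice): min(4, -4) = -4
n2 (Yuki): max(5, -4) = 5
n3.1 (Alice): min(-2, 7) = -2
n3.2 (Alice): min(8, 1, -9) = -9
n3 (Yuki): max(-2, -9) = -2
root (Alice): min(-4, 5, -2) = -4
Alice at root wants the lowest of {n1=-4, n2=5, n3=-2}, so chooses n1.

n1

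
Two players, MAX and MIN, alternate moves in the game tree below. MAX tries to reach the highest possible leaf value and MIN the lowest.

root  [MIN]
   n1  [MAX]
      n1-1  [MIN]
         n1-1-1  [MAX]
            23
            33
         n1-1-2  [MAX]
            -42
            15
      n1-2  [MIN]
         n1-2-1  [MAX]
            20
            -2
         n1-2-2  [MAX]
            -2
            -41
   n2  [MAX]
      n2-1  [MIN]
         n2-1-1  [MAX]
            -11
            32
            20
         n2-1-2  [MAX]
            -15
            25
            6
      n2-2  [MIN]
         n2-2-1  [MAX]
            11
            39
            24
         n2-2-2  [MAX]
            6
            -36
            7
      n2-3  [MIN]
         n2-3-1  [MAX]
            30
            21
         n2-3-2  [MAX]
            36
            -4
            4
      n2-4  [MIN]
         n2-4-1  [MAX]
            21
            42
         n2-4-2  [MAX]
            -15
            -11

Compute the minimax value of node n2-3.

30

n2-3-1 (MAX): max(30, 21) = 30
n2-3-2 (MAX): max(36, -4, 4) = 36
n2-3 (MIN): min(30, 36) = 30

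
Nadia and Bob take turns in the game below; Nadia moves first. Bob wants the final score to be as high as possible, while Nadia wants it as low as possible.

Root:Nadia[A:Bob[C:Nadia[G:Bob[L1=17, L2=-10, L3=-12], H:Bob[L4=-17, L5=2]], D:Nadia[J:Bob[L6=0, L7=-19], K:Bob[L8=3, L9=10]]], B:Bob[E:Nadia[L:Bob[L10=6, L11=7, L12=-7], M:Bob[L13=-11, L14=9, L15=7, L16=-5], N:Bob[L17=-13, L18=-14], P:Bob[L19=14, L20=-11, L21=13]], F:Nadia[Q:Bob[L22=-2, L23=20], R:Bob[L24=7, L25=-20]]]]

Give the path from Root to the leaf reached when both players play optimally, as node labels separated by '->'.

G (Bob): max(17, -10, -12) = 17
H (Bob): max(-17, 2) = 2
C (Nadia): min(17, 2) = 2
J (Bob): max(0, -19) = 0
K (Bob): max(3, 10) = 10
D (Nadia): min(0, 10) = 0
A (Bob): max(2, 0) = 2
L (Bob): max(6, 7, -7) = 7
M (Bob): max(-11, 9, 7, -5) = 9
N (Bob): max(-13, -14) = -13
P (Bob): max(14, -11, 13) = 14
E (Nadia): min(7, 9, -13, 14) = -13
Q (Bob): max(-2, 20) = 20
R (Bob): max(7, -20) = 7
F (Nadia): min(20, 7) = 7
B (Bob): max(-13, 7) = 7
Root (Nadia): min(2, 7) = 2
At Root, Nadia picks A (lowest: 2).
At A, Bob picks C (highest: 2).
At C, Nadia picks H (lowest: 2).
At H, Bob picks L5 (highest: 2).
Terminal value 2.

Root -> A -> C -> H -> L5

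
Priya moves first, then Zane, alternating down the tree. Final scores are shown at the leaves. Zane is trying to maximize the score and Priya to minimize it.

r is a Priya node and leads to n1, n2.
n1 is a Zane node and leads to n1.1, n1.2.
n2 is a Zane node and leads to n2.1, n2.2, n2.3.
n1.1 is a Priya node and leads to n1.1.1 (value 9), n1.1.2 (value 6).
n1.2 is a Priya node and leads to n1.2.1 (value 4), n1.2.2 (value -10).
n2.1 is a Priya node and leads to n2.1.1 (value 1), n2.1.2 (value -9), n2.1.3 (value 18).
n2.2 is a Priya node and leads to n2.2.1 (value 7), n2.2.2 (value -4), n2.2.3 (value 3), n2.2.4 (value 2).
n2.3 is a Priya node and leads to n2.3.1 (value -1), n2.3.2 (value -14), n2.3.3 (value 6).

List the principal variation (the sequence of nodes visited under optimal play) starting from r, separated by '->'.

r -> n2 -> n2.2 -> n2.2.2

n1.1 (Priya): min(9, 6) = 6
n1.2 (Priya): min(4, -10) = -10
n1 (Zane): max(6, -10) = 6
n2.1 (Priya): min(1, -9, 18) = -9
n2.2 (Priya): min(7, -4, 3, 2) = -4
n2.3 (Priya): min(-1, -14, 6) = -14
n2 (Zane): max(-9, -4, -14) = -4
r (Priya): min(6, -4) = -4
At r, Priya picks n2 (lowest: -4).
At n2, Zane picks n2.2 (highest: -4).
At n2.2, Priya picks n2.2.2 (lowest: -4).
Terminal value -4.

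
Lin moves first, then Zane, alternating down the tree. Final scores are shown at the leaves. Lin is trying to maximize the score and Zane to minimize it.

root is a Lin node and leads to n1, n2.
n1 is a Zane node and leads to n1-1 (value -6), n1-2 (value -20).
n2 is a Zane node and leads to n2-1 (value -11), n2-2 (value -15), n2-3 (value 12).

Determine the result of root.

-15

n1 (Zane): min(-6, -20) = -20
n2 (Zane): min(-11, -15, 12) = -15
root (Lin): max(-20, -15) = -15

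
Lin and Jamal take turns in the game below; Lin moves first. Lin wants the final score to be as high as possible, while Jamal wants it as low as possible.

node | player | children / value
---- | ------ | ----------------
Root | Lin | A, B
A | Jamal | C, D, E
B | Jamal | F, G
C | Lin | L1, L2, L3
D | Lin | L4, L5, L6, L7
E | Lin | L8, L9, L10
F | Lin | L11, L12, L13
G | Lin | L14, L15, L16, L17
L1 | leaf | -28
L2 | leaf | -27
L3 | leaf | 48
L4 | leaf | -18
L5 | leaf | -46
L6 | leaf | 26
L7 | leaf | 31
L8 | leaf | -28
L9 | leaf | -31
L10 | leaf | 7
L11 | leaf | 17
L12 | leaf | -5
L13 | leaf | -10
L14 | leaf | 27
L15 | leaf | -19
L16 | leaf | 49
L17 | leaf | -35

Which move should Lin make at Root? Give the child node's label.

C (Lin): max(-28, -27, 48) = 48
D (Lin): max(-18, -46, 26, 31) = 31
E (Lin): max(-28, -31, 7) = 7
A (Jamal): min(48, 31, 7) = 7
F (Lin): max(17, -5, -10) = 17
G (Lin): max(27, -19, 49, -35) = 49
B (Jamal): min(17, 49) = 17
Root (Lin): max(7, 17) = 17
Lin at Root wants the highest of {A=7, B=17}, so chooses B.

B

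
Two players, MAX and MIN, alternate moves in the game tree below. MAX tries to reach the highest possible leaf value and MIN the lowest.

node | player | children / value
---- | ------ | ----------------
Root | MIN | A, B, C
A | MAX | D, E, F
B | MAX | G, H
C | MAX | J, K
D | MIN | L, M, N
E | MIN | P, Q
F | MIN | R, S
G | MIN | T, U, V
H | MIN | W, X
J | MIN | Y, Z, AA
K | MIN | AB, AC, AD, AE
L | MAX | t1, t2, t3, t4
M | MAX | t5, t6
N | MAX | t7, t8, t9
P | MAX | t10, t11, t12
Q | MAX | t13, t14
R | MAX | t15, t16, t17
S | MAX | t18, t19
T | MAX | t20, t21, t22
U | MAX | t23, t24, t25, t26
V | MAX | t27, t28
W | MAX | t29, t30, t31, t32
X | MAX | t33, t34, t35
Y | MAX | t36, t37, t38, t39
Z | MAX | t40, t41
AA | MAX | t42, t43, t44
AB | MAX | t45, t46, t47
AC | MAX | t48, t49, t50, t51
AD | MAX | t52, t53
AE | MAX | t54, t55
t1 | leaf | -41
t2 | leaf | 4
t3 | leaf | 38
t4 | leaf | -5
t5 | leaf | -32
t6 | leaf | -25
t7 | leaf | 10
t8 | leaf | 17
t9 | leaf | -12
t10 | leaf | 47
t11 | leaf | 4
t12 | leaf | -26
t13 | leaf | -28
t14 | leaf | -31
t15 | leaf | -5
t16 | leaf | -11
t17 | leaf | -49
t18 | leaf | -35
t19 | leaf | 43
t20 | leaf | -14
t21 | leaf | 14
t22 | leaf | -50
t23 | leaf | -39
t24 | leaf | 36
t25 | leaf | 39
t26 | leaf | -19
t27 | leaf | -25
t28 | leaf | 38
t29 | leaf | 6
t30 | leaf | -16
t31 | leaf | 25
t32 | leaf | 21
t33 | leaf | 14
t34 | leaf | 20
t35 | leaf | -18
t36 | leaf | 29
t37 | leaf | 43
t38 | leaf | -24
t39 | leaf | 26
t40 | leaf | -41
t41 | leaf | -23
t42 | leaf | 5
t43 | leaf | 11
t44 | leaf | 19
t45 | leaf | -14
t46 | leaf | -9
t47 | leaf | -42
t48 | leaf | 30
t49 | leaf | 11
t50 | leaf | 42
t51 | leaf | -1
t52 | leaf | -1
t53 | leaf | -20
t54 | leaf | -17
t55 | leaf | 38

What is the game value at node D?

L (MAX): max(-41, 4, 38, -5) = 38
M (MAX): max(-32, -25) = -25
N (MAX): max(10, 17, -12) = 17
D (MIN): min(38, -25, 17) = -25

-25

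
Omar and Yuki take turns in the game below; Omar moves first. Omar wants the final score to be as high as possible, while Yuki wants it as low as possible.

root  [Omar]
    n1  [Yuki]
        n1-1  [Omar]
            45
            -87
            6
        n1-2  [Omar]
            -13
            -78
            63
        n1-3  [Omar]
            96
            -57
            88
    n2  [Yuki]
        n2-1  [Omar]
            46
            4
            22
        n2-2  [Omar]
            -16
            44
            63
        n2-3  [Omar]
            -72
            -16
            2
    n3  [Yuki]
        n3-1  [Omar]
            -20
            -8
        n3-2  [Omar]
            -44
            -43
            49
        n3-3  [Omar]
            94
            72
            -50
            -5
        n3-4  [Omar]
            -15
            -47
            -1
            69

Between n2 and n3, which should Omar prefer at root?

n2

n2-1 (Omar): max(46, 4, 22) = 46
n2-2 (Omar): max(-16, 44, 63) = 63
n2-3 (Omar): max(-72, -16, 2) = 2
n2 (Yuki): min(46, 63, 2) = 2
n3-1 (Omar): max(-20, -8) = -8
n3-2 (Omar): max(-44, -43, 49) = 49
n3-3 (Omar): max(94, 72, -50, -5) = 94
n3-4 (Omar): max(-15, -47, -1, 69) = 69
n3 (Yuki): min(-8, 49, 94, 69) = -8
Omar prefers the higher value; n2=2, n3=-8. n2 is better since 2 > -8.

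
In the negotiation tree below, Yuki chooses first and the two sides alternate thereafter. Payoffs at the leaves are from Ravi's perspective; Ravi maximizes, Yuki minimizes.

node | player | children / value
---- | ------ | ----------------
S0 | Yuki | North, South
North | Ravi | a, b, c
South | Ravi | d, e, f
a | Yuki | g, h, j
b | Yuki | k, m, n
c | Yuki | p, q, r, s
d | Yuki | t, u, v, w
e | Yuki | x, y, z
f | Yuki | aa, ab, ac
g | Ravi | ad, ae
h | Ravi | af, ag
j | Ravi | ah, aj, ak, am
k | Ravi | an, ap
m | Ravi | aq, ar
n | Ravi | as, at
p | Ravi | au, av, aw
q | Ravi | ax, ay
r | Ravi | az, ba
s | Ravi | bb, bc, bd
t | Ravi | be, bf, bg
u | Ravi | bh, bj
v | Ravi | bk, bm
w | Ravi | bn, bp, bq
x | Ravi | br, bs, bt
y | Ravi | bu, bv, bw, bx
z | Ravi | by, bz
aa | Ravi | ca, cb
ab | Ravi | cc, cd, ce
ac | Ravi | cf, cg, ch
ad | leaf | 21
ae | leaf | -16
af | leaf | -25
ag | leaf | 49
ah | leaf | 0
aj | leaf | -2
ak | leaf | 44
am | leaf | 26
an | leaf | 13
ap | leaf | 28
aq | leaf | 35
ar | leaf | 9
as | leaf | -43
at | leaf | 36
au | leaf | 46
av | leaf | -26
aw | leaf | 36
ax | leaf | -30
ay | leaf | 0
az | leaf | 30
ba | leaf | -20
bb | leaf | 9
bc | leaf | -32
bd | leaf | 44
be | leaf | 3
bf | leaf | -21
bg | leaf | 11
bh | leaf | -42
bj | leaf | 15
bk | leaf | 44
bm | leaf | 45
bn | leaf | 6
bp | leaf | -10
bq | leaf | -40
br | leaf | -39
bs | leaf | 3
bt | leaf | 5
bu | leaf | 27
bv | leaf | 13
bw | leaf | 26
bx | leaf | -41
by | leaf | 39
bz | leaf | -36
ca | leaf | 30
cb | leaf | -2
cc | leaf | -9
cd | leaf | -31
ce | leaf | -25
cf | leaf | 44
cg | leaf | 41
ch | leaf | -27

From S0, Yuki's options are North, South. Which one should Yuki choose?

South

g (Ravi): max(21, -16) = 21
h (Ravi): max(-25, 49) = 49
j (Ravi): max(0, -2, 44, 26) = 44
a (Yuki): min(21, 49, 44) = 21
k (Ravi): max(13, 28) = 28
m (Ravi): max(35, 9) = 35
n (Ravi): max(-43, 36) = 36
b (Yuki): min(28, 35, 36) = 28
p (Ravi): max(46, -26, 36) = 46
q (Ravi): max(-30, 0) = 0
r (Ravi): max(30, -20) = 30
s (Ravi): max(9, -32, 44) = 44
c (Yuki): min(46, 0, 30, 44) = 0
North (Ravi): max(21, 28, 0) = 28
t (Ravi): max(3, -21, 11) = 11
u (Ravi): max(-42, 15) = 15
v (Ravi): max(44, 45) = 45
w (Ravi): max(6, -10, -40) = 6
d (Yuki): min(11, 15, 45, 6) = 6
x (Ravi): max(-39, 3, 5) = 5
y (Ravi): max(27, 13, 26, -41) = 27
z (Ravi): max(39, -36) = 39
e (Yuki): min(5, 27, 39) = 5
aa (Ravi): max(30, -2) = 30
ab (Ravi): max(-9, -31, -25) = -9
ac (Ravi): max(44, 41, -27) = 44
f (Yuki): min(30, -9, 44) = -9
South (Ravi): max(6, 5, -9) = 6
S0 (Yuki): min(28, 6) = 6
Yuki at S0 wants the lowest of {North=28, South=6}, so chooses South.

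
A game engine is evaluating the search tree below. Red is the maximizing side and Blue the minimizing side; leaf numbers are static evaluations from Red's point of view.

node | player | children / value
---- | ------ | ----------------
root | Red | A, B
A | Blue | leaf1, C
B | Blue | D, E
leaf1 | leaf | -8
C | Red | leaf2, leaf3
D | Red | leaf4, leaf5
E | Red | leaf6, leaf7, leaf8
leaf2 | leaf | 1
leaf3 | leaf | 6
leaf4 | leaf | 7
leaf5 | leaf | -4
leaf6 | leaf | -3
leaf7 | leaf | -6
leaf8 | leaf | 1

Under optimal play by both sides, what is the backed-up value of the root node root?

C (Red): max(1, 6) = 6
A (Blue): min(-8, 6) = -8
D (Red): max(7, -4) = 7
E (Red): max(-3, -6, 1) = 1
B (Blue): min(7, 1) = 1
root (Red): max(-8, 1) = 1

1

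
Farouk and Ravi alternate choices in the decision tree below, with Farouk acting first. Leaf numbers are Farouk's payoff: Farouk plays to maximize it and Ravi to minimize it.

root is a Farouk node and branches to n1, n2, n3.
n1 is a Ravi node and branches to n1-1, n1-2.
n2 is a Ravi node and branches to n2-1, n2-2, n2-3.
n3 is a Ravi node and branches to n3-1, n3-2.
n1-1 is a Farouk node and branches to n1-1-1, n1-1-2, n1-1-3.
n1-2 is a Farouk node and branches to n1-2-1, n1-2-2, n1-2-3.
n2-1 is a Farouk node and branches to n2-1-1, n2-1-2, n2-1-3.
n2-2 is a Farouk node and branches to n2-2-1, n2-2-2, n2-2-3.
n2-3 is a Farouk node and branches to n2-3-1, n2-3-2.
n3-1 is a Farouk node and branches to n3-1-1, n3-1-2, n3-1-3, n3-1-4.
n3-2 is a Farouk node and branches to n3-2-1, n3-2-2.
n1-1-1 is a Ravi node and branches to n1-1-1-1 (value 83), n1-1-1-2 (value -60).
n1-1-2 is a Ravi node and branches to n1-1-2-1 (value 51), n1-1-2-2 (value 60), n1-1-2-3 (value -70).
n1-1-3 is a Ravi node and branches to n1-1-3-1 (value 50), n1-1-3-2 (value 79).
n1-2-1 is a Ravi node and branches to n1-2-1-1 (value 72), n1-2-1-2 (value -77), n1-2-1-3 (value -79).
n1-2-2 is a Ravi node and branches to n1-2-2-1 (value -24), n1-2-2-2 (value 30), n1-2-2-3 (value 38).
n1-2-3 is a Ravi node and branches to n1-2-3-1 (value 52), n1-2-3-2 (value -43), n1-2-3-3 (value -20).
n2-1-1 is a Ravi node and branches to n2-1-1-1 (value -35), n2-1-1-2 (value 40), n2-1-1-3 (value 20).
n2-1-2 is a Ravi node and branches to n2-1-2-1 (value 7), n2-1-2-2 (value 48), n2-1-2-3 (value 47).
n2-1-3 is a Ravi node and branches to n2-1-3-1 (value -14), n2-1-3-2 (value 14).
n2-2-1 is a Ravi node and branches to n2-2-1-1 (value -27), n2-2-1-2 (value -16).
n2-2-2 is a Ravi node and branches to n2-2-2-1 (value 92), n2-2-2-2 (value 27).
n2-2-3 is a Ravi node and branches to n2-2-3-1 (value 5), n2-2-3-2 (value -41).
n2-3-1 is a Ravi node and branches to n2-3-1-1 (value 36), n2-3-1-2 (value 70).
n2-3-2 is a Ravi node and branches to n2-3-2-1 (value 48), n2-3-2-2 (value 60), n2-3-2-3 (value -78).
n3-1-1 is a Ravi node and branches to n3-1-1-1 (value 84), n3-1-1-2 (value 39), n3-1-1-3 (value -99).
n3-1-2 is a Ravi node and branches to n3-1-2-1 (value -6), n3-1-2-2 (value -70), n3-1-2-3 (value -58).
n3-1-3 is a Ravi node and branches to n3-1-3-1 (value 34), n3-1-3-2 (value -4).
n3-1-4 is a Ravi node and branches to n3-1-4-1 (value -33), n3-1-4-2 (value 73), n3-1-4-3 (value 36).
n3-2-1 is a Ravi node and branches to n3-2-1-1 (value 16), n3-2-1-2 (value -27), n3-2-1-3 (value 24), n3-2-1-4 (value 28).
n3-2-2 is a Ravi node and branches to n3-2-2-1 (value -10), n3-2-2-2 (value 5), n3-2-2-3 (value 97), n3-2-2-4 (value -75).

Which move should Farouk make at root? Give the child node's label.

n1-1-1 (Ravi): min(83, -60) = -60
n1-1-2 (Ravi): min(51, 60, -70) = -70
n1-1-3 (Ravi): min(50, 79) = 50
n1-1 (Farouk): max(-60, -70, 50) = 50
n1-2-1 (Ravi): min(72, -77, -79) = -79
n1-2-2 (Ravi): min(-24, 30, 38) = -24
n1-2-3 (Ravi): min(52, -43, -20) = -43
n1-2 (Farouk): max(-79, -24, -43) = -24
n1 (Ravi): min(50, -24) = -24
n2-1-1 (Ravi): min(-35, 40, 20) = -35
n2-1-2 (Ravi): min(7, 48, 47) = 7
n2-1-3 (Ravi): min(-14, 14) = -14
n2-1 (Farouk): max(-35, 7, -14) = 7
n2-2-1 (Ravi): min(-27, -16) = -27
n2-2-2 (Ravi): min(92, 27) = 27
n2-2-3 (Ravi): min(5, -41) = -41
n2-2 (Farouk): max(-27, 27, -41) = 27
n2-3-1 (Ravi): min(36, 70) = 36
n2-3-2 (Ravi): min(48, 60, -78) = -78
n2-3 (Farouk): max(36, -78) = 36
n2 (Ravi): min(7, 27, 36) = 7
n3-1-1 (Ravi): min(84, 39, -99) = -99
n3-1-2 (Ravi): min(-6, -70, -58) = -70
n3-1-3 (Ravi): min(34, -4) = -4
n3-1-4 (Ravi): min(-33, 73, 36) = -33
n3-1 (Farouk): max(-99, -70, -4, -33) = -4
n3-2-1 (Ravi): min(16, -27, 24, 28) = -27
n3-2-2 (Ravi): min(-10, 5, 97, -75) = -75
n3-2 (Farouk): max(-27, -75) = -27
n3 (Ravi): min(-4, -27) = -27
root (Farouk): max(-24, 7, -27) = 7
Farouk at root wants the highest of {n1=-24, n2=7, n3=-27}, so chooses n2.

n2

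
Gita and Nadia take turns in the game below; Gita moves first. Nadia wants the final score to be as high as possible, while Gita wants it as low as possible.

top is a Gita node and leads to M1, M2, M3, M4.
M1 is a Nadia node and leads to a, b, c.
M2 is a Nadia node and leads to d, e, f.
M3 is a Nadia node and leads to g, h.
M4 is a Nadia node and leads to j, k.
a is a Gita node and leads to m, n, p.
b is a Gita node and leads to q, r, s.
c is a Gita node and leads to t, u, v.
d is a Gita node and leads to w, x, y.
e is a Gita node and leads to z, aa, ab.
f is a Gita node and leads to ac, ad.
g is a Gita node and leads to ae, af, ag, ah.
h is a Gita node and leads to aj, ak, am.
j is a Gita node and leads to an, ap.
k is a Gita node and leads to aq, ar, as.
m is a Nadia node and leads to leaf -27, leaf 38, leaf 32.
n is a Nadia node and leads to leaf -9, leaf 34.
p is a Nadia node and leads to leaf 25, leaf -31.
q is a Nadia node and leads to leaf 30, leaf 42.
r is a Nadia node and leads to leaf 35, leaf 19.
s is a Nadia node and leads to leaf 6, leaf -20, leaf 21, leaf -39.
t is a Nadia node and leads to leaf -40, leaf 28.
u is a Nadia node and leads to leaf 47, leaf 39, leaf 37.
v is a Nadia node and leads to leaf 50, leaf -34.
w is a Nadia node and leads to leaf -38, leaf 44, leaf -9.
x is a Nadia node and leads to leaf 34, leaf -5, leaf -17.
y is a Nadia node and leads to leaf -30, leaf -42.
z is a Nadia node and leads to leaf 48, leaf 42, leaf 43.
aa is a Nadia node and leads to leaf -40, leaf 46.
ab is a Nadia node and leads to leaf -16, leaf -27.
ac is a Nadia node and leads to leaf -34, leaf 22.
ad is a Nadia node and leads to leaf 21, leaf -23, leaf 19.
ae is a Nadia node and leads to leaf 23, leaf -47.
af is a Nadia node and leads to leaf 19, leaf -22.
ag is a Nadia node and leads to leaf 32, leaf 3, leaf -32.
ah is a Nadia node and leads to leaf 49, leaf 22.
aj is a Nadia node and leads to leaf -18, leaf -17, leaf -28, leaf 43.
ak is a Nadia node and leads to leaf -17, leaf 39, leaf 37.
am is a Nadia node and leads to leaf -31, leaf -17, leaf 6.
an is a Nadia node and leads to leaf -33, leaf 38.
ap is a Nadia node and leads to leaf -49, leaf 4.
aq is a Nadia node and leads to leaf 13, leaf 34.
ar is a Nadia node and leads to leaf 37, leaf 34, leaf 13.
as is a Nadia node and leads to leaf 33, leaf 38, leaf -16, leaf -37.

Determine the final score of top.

m (Nadia): max(-27, 38, 32) = 38
n (Nadia): max(-9, 34) = 34
p (Nadia): max(25, -31) = 25
a (Gita): min(38, 34, 25) = 25
q (Nadia): max(30, 42) = 42
r (Nadia): max(35, 19) = 35
s (Nadia): max(6, -20, 21, -39) = 21
b (Gita): min(42, 35, 21) = 21
t (Nadia): max(-40, 28) = 28
u (Nadia): max(47, 39, 37) = 47
v (Nadia): max(50, -34) = 50
c (Gita): min(28, 47, 50) = 28
M1 (Nadia): max(25, 21, 28) = 28
w (Nadia): max(-38, 44, -9) = 44
x (Nadia): max(34, -5, -17) = 34
y (Nadia): max(-30, -42) = -30
d (Gita): min(44, 34, -30) = -30
z (Nadia): max(48, 42, 43) = 48
aa (Nadia): max(-40, 46) = 46
ab (Nadia): max(-16, -27) = -16
e (Gita): min(48, 46, -16) = -16
ac (Nadia): max(-34, 22) = 22
ad (Nadia): max(21, -23, 19) = 21
f (Gita): min(22, 21) = 21
M2 (Nadia): max(-30, -16, 21) = 21
ae (Nadia): max(23, -47) = 23
af (Nadia): max(19, -22) = 19
ag (Nadia): max(32, 3, -32) = 32
ah (Nadia): max(49, 22) = 49
g (Gita): min(23, 19, 32, 49) = 19
aj (Nadia): max(-18, -17, -28, 43) = 43
ak (Nadia): max(-17, 39, 37) = 39
am (Nadia): max(-31, -17, 6) = 6
h (Gita): min(43, 39, 6) = 6
M3 (Nadia): max(19, 6) = 19
an (Nadia): max(-33, 38) = 38
ap (Nadia): max(-49, 4) = 4
j (Gita): min(38, 4) = 4
aq (Nadia): max(13, 34) = 34
ar (Nadia): max(37, 34, 13) = 37
as (Nadia): max(33, 38, -16, -37) = 38
k (Gita): min(34, 37, 38) = 34
M4 (Nadia): max(4, 34) = 34
top (Gita): min(28, 21, 19, 34) = 19

19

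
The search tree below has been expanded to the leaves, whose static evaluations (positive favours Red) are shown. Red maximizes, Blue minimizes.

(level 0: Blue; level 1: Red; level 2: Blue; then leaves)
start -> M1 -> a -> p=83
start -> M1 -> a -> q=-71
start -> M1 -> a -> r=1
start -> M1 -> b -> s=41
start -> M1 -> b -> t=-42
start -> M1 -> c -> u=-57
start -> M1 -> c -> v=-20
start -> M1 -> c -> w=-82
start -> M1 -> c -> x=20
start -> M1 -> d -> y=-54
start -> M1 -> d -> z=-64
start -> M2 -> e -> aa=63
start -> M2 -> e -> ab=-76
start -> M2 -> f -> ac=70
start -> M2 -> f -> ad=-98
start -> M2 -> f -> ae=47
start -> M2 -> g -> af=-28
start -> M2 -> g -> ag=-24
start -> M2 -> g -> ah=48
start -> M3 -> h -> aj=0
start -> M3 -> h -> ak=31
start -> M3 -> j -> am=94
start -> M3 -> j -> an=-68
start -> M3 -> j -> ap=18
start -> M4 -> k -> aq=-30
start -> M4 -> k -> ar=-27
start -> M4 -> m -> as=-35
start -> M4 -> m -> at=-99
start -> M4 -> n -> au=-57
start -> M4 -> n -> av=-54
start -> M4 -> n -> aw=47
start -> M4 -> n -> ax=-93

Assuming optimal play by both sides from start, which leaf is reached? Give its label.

t

a (Blue): min(83, -71, 1) = -71
b (Blue): min(41, -42) = -42
c (Blue): min(-57, -20, -82, 20) = -82
d (Blue): min(-54, -64) = -64
M1 (Red): max(-71, -42, -82, -64) = -42
e (Blue): min(63, -76) = -76
f (Blue): min(70, -98, 47) = -98
g (Blue): min(-28, -24, 48) = -28
M2 (Red): max(-76, -98, -28) = -28
h (Blue): min(0, 31) = 0
j (Blue): min(94, -68, 18) = -68
M3 (Red): max(0, -68) = 0
k (Blue): min(-30, -27) = -30
m (Blue): min(-35, -99) = -99
n (Blue): min(-57, -54, 47, -93) = -93
M4 (Red): max(-30, -99, -93) = -30
start (Blue): min(-42, -28, 0, -30) = -42
At start, Blue picks M1 (lowest: -42).
At M1, Red picks b (highest: -42).
At b, Blue picks t (lowest: -42).
Terminal value -42.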